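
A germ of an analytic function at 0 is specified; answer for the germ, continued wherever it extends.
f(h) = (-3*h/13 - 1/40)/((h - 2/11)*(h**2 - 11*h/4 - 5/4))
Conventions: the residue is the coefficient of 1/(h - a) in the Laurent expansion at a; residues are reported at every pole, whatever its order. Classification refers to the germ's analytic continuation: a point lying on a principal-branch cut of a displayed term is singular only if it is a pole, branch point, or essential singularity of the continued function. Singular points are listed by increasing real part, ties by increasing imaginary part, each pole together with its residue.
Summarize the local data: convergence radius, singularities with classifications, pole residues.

Radius of convergence at 0: 2/11.
At 11/8 - (1/8)*sqrt(201): a pole of order 1; residue -4213/216060 + (10615/2895204)*sqrt(201).
At 2/11: a pole of order 1; residue 4213/108030.
At 11/8 + (1/8)*sqrt(201): a pole of order 1; residue -4213/216060 - (10615/2895204)*sqrt(201).

Denominator factor (h - 2/11): pole of order 1 at 2/11, modulus 2/11.
Denominator factor (h**2 - 11*h/4 - 5/4): discriminant 201/16, real irrational roots 11/8 + (1/8)*sqrt(201) and 11/8 - (1/8)*sqrt(201); poles of order 1, moduli 11/8 + (1/8)*sqrt(201) and -11/8 + (1/8)*sqrt(201).
The radius of convergence is the smallest modulus among the singular points: 2/11.
The factor h**2 - 11*h/4 - 5/4 splits as (h - a)(h - a') with a = 11/8 - (1/8)*sqrt(201), a' = 11/8 + (1/8)*sqrt(201). At the order-1 pole a set g(h) = (h - a)*f(h) = [(-3*h/13 - 1/40)/(h - 2/11)] / (h - a').
Simple pole: residue = g(a) at a = 11/8 - (1/8)*sqrt(201), which is -4213/216060 + (10615/2895204)*sqrt(201).
At the order-1 pole 2/11 set g(h) = (h - (2/11))*f(h) = (-3*h/13 - 1/40)/(h**2 - 11*h/4 - 5/4).
Simple pole: residue = g(a) at a = 2/11, which is 4213/108030.
The factor h**2 - 11*h/4 - 5/4 splits as (h - a)(h - a') with a = 11/8 + (1/8)*sqrt(201), a' = 11/8 - (1/8)*sqrt(201). At the order-1 pole a set g(h) = (h - a)*f(h) = [(-3*h/13 - 1/40)/(h - 2/11)] / (h - a').
Simple pole: residue = g(a) at a = 11/8 + (1/8)*sqrt(201), which is -4213/216060 - (10615/2895204)*sqrt(201).
List the singular points by increasing real part (a conjugate pair: the negative imaginary part first).


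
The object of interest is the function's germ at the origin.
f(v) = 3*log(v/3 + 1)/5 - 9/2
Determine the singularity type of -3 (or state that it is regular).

The point is a logarithmic branch point.

The term (3/5)*log(1 - v/(-3)) has argument 1 - -3/(-3) = 0 at -3: a logarithmic (infinitely-sheeted) branch point; the remaining terms are analytic or single-valued there.


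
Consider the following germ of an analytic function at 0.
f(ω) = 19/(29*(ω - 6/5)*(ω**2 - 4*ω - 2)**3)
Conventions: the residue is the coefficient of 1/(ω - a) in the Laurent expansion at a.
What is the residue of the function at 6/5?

The residue is -296875/69777016.

At the order-1 pole 6/5 set g(ω) = (ω - (6/5))*f(ω) = 19/(29*(ω**2 - 4*ω - 2)**3).
Simple pole: residue = g(a) at a = 6/5, which is -296875/69777016.


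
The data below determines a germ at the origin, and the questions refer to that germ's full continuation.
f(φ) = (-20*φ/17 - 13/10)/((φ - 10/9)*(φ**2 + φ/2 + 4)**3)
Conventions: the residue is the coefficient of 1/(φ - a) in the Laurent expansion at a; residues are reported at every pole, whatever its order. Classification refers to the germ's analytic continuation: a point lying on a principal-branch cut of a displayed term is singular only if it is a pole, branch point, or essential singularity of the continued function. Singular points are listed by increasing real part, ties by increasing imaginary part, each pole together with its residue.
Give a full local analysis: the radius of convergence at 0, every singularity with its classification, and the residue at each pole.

Radius of convergence at 0: 10/9.
At (-1/4) - ((3/4)*sqrt(7))*i: a pole of order 3; residue (235546461/35074981060) + ((60431369/35074981060)*sqrt(7))*i.
At (-1/4) + ((3/4)*sqrt(7))*i: a pole of order 3; residue (235546461/35074981060) - ((60431369/35074981060)*sqrt(7))*i.
At 10/9: a pole of order 1; residue -235546461/17537490530.

Denominator factor (φ**2 + φ/2 + 4)^3: discriminant -63/4, complex-conjugate roots (-1/4) + ((3/4)*sqrt(7))*i and (-1/4) - ((3/4)*sqrt(7))*i; poles of order 3, moduli 2 and 2.
Denominator factor (φ - 10/9): pole of order 1 at 10/9, modulus 10/9.
The radius of convergence is the smallest modulus among the singular points: 10/9.
The factor φ**2 + φ/2 + 4 splits as (φ - a)(φ - a') with a = (-1/4) - ((3/4)*sqrt(7))*i, a' = (-1/4) + ((3/4)*sqrt(7))*i. At the order-3 pole a set g(φ) = (φ - a)^3*f(φ) = [(-20*φ/17 - 13/10)/(φ - 10/9)] / (φ - a')^3.
Order-3 pole: residue = g''(a)/2; g''((-1/4) - ((3/4)*sqrt(7))*i) = (235546461/17537490530) + ((60431369/17537490530)*sqrt(7))*i, so the residue is (235546461/35074981060) + ((60431369/35074981060)*sqrt(7))*i.
The factor φ**2 + φ/2 + 4 splits as (φ - a)(φ - a') with a = (-1/4) + ((3/4)*sqrt(7))*i, a' = (-1/4) - ((3/4)*sqrt(7))*i. At the order-3 pole a set g(φ) = (φ - a)^3*f(φ) = [(-20*φ/17 - 13/10)/(φ - 10/9)] / (φ - a')^3.
Order-3 pole: residue = g''(a)/2; g''((-1/4) + ((3/4)*sqrt(7))*i) = (235546461/17537490530) - ((60431369/17537490530)*sqrt(7))*i, so the residue is (235546461/35074981060) - ((60431369/35074981060)*sqrt(7))*i.
At the order-1 pole 10/9 set g(φ) = (φ - (10/9))*f(φ) = (-20*φ/17 - 13/10)/(φ**2 + φ/2 + 4)**3.
Simple pole: residue = g(a) at a = 10/9, which is -235546461/17537490530.
List the singular points by increasing real part (a conjugate pair: the negative imaginary part first).


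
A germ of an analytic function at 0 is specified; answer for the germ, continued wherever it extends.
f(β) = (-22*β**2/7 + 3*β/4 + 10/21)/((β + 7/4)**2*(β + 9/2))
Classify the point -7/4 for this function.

The point is a pole of order 2.

The denominator factor β + 7/4 vanishes at -7/4 and appears to the power 2; the numerator there equals -3515/336, nonzero, and no other factor vanishes.
Hence a pole whose order is the multiplicity, 2.


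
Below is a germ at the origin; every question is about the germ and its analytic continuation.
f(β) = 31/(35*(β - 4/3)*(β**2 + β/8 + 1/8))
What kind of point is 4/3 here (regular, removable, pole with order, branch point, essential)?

The denominator factor β - 4/3 vanishes at 4/3 and appears to the power 1; the numerator there equals 31/35, nonzero, and no other factor vanishes.
Hence a pole whose order is the multiplicity, 1.

The point is a pole of order 1.


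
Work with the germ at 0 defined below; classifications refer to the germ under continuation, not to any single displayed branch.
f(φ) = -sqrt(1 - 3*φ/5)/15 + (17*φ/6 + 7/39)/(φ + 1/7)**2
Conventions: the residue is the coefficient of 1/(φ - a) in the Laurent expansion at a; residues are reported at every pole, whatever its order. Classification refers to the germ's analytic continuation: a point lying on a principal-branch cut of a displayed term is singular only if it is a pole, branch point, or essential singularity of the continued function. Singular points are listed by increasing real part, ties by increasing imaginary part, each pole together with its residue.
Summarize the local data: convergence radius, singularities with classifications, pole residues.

Denominator factor (φ + 1/7)^2: pole of order 2 at -1/7, modulus 1/7.
Branch term (-1/15)*sqrt(1 - φ/(5/3)): its argument vanishes at φ = 5/3, a square-root branch point, modulus 5/3.
The radius of convergence is the smallest modulus among the singular points: 1/7.
The branch term is analytic at -1/7 and contributes nothing to the residue; only the rational part matters.
At the order-2 pole -1/7 set g(φ) = (φ - (-1/7))^2*(rational part) = 17*φ/6 + 7/39.
Order-2 pole: residue = g'(a); g'(-1/7) = 17/6, so the residue is 17/6.
List the singular points by increasing real part (a conjugate pair: the negative imaginary part first).

Radius of convergence at 0: 1/7.
At -1/7: a pole of order 2; residue 17/6.
At 5/3: an algebraic (square-root) branch point.


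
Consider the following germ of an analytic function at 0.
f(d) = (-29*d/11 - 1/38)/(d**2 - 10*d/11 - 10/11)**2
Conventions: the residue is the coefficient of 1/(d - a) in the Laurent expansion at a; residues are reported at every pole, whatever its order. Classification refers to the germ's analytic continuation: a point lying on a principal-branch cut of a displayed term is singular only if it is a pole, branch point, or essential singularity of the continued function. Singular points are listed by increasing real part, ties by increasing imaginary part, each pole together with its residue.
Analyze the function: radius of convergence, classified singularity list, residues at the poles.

Radius of convergence at 0: -5/11 + (3/11)*sqrt(15).
At 5/11 - (3/11)*sqrt(15): a pole of order 2; residue -(20647/307800)*sqrt(15).
At 5/11 + (3/11)*sqrt(15): a pole of order 2; residue (20647/307800)*sqrt(15).

Denominator factor (d**2 - 10*d/11 - 10/11)^2: discriminant 540/121, real irrational roots 5/11 + (3/11)*sqrt(15) and 5/11 - (3/11)*sqrt(15); poles of order 2, moduli 5/11 + (3/11)*sqrt(15) and -5/11 + (3/11)*sqrt(15).
The radius of convergence is the smallest modulus among the singular points: -5/11 + (3/11)*sqrt(15).
The factor d**2 - 10*d/11 - 10/11 splits as (d - a)(d - a') with a = 5/11 - (3/11)*sqrt(15), a' = 5/11 + (3/11)*sqrt(15). At the order-2 pole a set g(d) = (d - a)^2*f(d) = [-29*d/11 - 1/38] / (d - a')^2.
Order-2 pole: residue = g'(a); g'(5/11 - (3/11)*sqrt(15)) = -(20647/307800)*sqrt(15), so the residue is -(20647/307800)*sqrt(15).
The factor d**2 - 10*d/11 - 10/11 splits as (d - a)(d - a') with a = 5/11 + (3/11)*sqrt(15), a' = 5/11 - (3/11)*sqrt(15). At the order-2 pole a set g(d) = (d - a)^2*f(d) = [-29*d/11 - 1/38] / (d - a')^2.
Order-2 pole: residue = g'(a); g'(5/11 + (3/11)*sqrt(15)) = (20647/307800)*sqrt(15), so the residue is (20647/307800)*sqrt(15).
List the singular points by increasing real part (a conjugate pair: the negative imaginary part first).


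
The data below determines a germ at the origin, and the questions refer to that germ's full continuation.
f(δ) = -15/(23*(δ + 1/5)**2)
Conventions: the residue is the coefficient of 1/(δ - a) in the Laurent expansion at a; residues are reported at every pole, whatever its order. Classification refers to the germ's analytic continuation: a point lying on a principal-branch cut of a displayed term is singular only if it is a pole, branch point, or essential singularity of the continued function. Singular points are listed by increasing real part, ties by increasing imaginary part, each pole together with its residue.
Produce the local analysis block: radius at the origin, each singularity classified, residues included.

Denominator factor (δ + 1/5)^2: pole of order 2 at -1/5, modulus 1/5.
The radius of convergence is the smallest modulus among the singular points: 1/5.
At the order-2 pole -1/5 set g(δ) = (δ - (-1/5))^2*f(δ) = -15/23.
Order-2 pole: residue = g'(a); g'(-1/5) = 0, so the residue is 0.

Radius of convergence at 0: 1/5.
At -1/5: a pole of order 2; residue 0.


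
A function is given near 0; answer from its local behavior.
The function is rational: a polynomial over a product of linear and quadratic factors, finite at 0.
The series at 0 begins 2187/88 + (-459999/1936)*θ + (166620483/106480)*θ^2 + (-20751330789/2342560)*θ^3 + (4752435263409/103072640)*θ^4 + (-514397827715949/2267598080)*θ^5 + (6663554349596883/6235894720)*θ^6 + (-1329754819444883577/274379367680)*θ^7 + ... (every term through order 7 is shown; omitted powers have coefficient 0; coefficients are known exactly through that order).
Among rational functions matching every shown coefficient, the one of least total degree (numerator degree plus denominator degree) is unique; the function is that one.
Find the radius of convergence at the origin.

The radius of convergence is 2/9.

No rational of total degree below 6 reproduces all 8 coefficients; solving the [2/4] Pade equations on them gives f(θ) = (-14*θ**2/15 + 7*θ/4 + 3/8)/((θ + 2/9)**3*(θ + 11/8)), whose expansion matches every shown term.
Denominator factor (θ + 11/8): pole of order 1 at -11/8, modulus 11/8.
Denominator factor (θ + 2/9)^3: pole of order 3 at -2/9, modulus 2/9.
The radius of convergence is the smallest modulus among the singular points: 2/9.


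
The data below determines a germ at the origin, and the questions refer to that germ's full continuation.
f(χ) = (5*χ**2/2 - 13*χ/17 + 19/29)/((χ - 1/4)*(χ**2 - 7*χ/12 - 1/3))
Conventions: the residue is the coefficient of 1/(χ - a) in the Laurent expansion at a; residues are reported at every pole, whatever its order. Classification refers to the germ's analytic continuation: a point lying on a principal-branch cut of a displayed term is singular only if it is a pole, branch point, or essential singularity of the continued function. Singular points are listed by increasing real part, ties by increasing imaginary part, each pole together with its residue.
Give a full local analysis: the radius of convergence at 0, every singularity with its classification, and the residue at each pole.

Denominator factor (χ**2 - 7*χ/12 - 1/3): discriminant 241/144, real irrational roots 7/24 + (1/24)*sqrt(241) and 7/24 - (1/24)*sqrt(241); poles of order 1, moduli 7/24 + (1/24)*sqrt(241) and -7/24 + (1/24)*sqrt(241).
Denominator factor (χ - 1/4): pole of order 1 at 1/4, modulus 1/4.
The radius of convergence is the smallest modulus among the singular points: 1/4.
The factor χ**2 - 7*χ/12 - 1/3 splits as (χ - a)(χ - a') with a = 7/24 - (1/24)*sqrt(241), a' = 7/24 + (1/24)*sqrt(241). At the order-1 pole a set g(χ) = (χ - a)*f(χ) = [(5*χ**2/2 - 13*χ/17 + 19/29)/(χ - 1/4)] / (χ - a').
Simple pole: residue = g(a) at a = 7/24 - (1/24)*sqrt(241), which is 15731/7888 - (49925/1901008)*sqrt(241).
At the order-1 pole 1/4 set g(χ) = (χ - (1/4))*f(χ) = (5*χ**2/2 - 13*χ/17 + 19/29)/(χ**2 - 7*χ/12 - 1/3).
Simple pole: residue = g(a) at a = 1/4, which is -5871/3944.
The factor χ**2 - 7*χ/12 - 1/3 splits as (χ - a)(χ - a') with a = 7/24 + (1/24)*sqrt(241), a' = 7/24 - (1/24)*sqrt(241). At the order-1 pole a set g(χ) = (χ - a)*f(χ) = [(5*χ**2/2 - 13*χ/17 + 19/29)/(χ - 1/4)] / (χ - a').
Simple pole: residue = g(a) at a = 7/24 + (1/24)*sqrt(241), which is 15731/7888 + (49925/1901008)*sqrt(241).
List the singular points by increasing real part (a conjugate pair: the negative imaginary part first).

Radius of convergence at 0: 1/4.
At 7/24 - (1/24)*sqrt(241): a pole of order 1; residue 15731/7888 - (49925/1901008)*sqrt(241).
At 1/4: a pole of order 1; residue -5871/3944.
At 7/24 + (1/24)*sqrt(241): a pole of order 1; residue 15731/7888 + (49925/1901008)*sqrt(241).


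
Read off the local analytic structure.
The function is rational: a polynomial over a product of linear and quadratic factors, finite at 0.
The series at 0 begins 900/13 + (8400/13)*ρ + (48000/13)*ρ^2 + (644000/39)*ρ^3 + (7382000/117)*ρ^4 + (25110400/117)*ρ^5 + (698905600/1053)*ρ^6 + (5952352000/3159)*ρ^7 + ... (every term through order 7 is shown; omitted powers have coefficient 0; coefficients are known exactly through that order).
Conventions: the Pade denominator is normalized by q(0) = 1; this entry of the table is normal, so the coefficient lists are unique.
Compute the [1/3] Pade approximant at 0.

The Pade approximant has numerator coefficients [900/13, 4050/91]; denominator coefficients [1, -365/42, 250/9, -240/7].

Taylor coefficients needed (read off): a_0 = 900/13, a_1 = 8400/13, a_2 = 48000/13, a_3 = 644000/39, a_4 = 7382000/117.
Write the denominator as Q(ρ) = 1 + q1*ρ + q2*ρ^2 + q3*ρ^3. Requiring Q*f - P = O(ρ^5) with deg P <= 1 kills the coefficients of ρ^2..ρ^4 in Q*f:
  ρ^2: a_2 + q1*a_1 + q2*a_0 = 0, i.e. 48000/13 + (8400/13)*q1 + (900/13)*q2 = 0.
  ρ^3: a_3 + q1*a_2 + q2*a_1 + q3*a_0 = 0, i.e. 644000/39 + (48000/13)*q1 + (8400/13)*q2 + (900/13)*q3 = 0.
  ρ^4: a_4 + q1*a_3 + q2*a_2 + q3*a_1 = 0, i.e. 7382000/117 + (644000/39)*q1 + (48000/13)*q2 + (8400/13)*q3 = 0.
Solving this linear system: q1 = -365/42, q2 = 250/9, q3 = -240/7.
The numerator is Q*f truncated at degree 1: P0 = a_0 = 900/13; P1 = a_1 + q1*a_0 = 4050/91.


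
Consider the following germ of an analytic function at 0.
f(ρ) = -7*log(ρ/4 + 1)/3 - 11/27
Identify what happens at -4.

The term (-7/3)*log(1 - ρ/(-4)) has argument 1 - -4/(-4) = 0 at -4: a logarithmic (infinitely-sheeted) branch point; the remaining terms are analytic or single-valued there.

The point is a logarithmic branch point.


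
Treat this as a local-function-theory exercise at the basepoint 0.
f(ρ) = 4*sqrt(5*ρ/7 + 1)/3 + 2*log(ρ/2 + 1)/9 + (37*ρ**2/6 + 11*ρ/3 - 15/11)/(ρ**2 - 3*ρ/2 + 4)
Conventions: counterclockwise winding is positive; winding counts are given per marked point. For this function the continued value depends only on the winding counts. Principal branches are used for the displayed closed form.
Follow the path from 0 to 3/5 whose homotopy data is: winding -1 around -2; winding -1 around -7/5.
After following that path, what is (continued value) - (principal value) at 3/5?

Continued minus principal equals (-(8/21)*sqrt(70)) - ((4/9)*pi)*i.

The rational part is single-valued and drops out of the difference; each branch term changes only by its own monodromy.
(2/9)*log(1 - ρ/(-2)): each positive loop around -2 adds 2*pi*i to the log, so winding -1 contributes (2/9)*(-1)*2*pi*i = -(4/9)*pi*i.
(4/3)*sqrt(1 - ρ/(-7/5)): winding -1 is odd, the square root flips sign, contributing -2*(4/3)*sqrt(1 - (3/5)/(-7/5)) = -2*(4/3)*sqrt(10/7) = -(8/21)*sqrt(70).
Summing the contributions at ρ = 3/5 gives (-(8/21)*sqrt(70)) - ((4/9)*pi)*i.


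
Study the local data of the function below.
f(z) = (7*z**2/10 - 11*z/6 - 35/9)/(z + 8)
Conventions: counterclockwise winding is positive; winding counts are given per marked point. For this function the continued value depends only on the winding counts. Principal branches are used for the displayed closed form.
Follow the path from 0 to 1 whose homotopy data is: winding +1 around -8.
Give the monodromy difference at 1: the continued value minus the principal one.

The function is rational, hence single-valued: continuing it around any pole returns the same value, so the difference is 0.

Continued minus principal equals 0.


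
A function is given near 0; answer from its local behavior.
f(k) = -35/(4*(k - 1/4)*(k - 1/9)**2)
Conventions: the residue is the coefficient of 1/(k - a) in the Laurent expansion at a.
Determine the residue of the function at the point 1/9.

The residue is 2268/5.

At the order-2 pole 1/9 set g(k) = (k - (1/9))^2*f(k) = -35/(4*(k - 1/4)).
Order-2 pole: residue = g'(a); g'(1/9) = 2268/5, so the residue is 2268/5.


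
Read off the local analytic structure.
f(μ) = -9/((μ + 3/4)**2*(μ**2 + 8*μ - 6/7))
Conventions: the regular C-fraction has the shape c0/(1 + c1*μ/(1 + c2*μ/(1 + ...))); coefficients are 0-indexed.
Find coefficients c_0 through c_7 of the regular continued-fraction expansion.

Taylor coefficients (expand at 0): a_0 = 56/3, a_1 = 1120/9, a_2 = 34636/27, a_3 = 967232/81, a_4 = 9172618/81, a_5 = 260103928/243, a_6 = 22139273051/2187, a_7 = 628085579128/6561.
c0 = a_0 = 56/3. Peel one level at a time: if S = 1 + c*μ/S' with S'(0) = 1, then c is the μ-coefficient of S and S' = c*μ/(S - 1).
S_1 = c0/f = 1 + (-20/3)*μ + (-437/18)*μ^2 + ...; c1 = -20/3.
S_2 = c1*μ/(S_1 - 1) = 1 + (-437/120)*μ + (148409/14400)*μ^2 + ...; c2 = -437/120.
S_3 = c2*μ/(S_2 - 1) = 1 + (7811/2760)*μ + (51856/90459)*μ^2 + ...; c3 = 7811/2760.
S_4 = c3*μ/(S_3 - 1) = 1 + (-2074240/10240221)*μ + (35864299520/198227081529)*μ^2 + ...; c4 = -2074240/10240221.
S_5 = c4*μ/(S_4 - 1) = 1 + (184124752/206140101)*μ + (7728/4073011)*μ^2 + ...; c5 = 184124752/206140101.
S_6 = c5*μ/(S_5 - 1) = 1 + (-70299/33093851)*μ + (1335681/5108961529)*μ^2 + ...; c6 = -70299/33093851.
S_7 = c6*μ/(S_6 - 1) = 1 + (8797/71477)*μ + ...; c7 = 8797/71477.

The regular C-fraction coefficients are [56/3, -20/3, -437/120, 7811/2760, -2074240/10240221, 184124752/206140101, -70299/33093851, 8797/71477].


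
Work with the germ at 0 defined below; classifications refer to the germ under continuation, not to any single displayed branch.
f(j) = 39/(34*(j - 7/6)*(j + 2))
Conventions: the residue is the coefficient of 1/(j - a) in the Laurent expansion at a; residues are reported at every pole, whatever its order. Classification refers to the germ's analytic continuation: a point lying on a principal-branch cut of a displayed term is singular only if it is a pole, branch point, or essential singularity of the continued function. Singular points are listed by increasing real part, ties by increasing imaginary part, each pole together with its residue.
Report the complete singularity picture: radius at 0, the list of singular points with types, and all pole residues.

Radius of convergence at 0: 7/6.
At -2: a pole of order 1; residue -117/323.
At 7/6: a pole of order 1; residue 117/323.

Denominator factor (j - 7/6): pole of order 1 at 7/6, modulus 7/6.
Denominator factor (j + 2): pole of order 1 at -2, modulus 2.
The radius of convergence is the smallest modulus among the singular points: 7/6.
At the order-1 pole -2 set g(j) = (j - (-2))*f(j) = 39/(34*(j - 7/6)).
Simple pole: residue = g(a) at a = -2, which is -117/323.
At the order-1 pole 7/6 set g(j) = (j - (7/6))*f(j) = 39/(34*(j + 2)).
Simple pole: residue = g(a) at a = 7/6, which is 117/323.
List the singular points by increasing real part (a conjugate pair: the negative imaginary part first).


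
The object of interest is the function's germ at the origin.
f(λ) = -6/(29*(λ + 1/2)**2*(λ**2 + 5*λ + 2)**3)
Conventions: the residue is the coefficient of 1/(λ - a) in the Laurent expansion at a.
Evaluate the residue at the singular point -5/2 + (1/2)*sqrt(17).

The factor λ**2 + 5*λ + 2 splits as (λ - a)(λ - a') with a = -5/2 + (1/2)*sqrt(17), a' = -5/2 - (1/2)*sqrt(17). At the order-3 pole a set g(λ) = (λ - a)^3*f(λ) = [-6/(29*(λ + 1/2)**2)] / (λ - a')^3.
Order-3 pole: residue = g''(a)/2; g''(-5/2 + (1/2)*sqrt(17)) = -18432/29 - (21963168/142477)*sqrt(17), so the residue is -9216/29 - (10981584/142477)*sqrt(17).

The residue is -9216/29 - (10981584/142477)*sqrt(17).


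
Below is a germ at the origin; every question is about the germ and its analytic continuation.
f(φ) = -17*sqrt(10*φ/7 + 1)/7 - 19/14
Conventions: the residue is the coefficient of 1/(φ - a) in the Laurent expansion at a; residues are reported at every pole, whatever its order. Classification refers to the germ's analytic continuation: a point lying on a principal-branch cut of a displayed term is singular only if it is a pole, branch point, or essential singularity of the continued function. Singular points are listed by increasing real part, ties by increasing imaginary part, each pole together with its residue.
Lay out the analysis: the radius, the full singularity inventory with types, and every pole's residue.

Branch term (-17/7)*sqrt(1 - φ/(-7/10)): its argument vanishes at φ = -7/10, a square-root branch point, modulus 7/10.
The radius of convergence is the smallest modulus among the singular points: 7/10.

Radius of convergence at 0: 7/10.
At -7/10: an algebraic (square-root) branch point.


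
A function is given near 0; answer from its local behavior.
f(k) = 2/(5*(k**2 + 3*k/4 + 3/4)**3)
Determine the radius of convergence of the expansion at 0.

Denominator factor (k**2 + 3*k/4 + 3/4)^3: discriminant -39/16, complex-conjugate roots (-3/8) + ((1/8)*sqrt(39))*i and (-3/8) - ((1/8)*sqrt(39))*i; poles of order 3, moduli (1/2)*sqrt(3) and (1/2)*sqrt(3).
The radius of convergence is the smallest modulus among the singular points: (1/2)*sqrt(3).

The radius of convergence is (1/2)*sqrt(3).


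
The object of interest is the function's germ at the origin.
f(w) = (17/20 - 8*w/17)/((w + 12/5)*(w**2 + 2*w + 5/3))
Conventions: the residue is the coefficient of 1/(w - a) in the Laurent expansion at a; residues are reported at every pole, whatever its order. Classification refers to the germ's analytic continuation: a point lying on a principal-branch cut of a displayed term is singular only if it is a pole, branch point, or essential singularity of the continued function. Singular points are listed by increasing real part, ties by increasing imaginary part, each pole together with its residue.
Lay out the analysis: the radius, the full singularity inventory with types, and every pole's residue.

Denominator factor (w + 12/5): pole of order 1 at -12/5, modulus 12/5.
Denominator factor (w**2 + 2*w + 5/3): discriminant -8/3, complex-conjugate roots (-1) + ((1/3)*sqrt(6))*i and (-1) - ((1/3)*sqrt(6))*i; poles of order 1, moduli (1/3)*sqrt(15) and (1/3)*sqrt(15).
The radius of convergence is the smallest modulus among the singular points: (1/3)*sqrt(15).
At the order-1 pole -12/5 set g(w) = (w - (-12/5))*f(w) = (17/20 - 8*w/17)/(w**2 + 2*w + 5/3).
Simple pole: residue = g(a) at a = -12/5, which is 10095/13396.
The factor w**2 + 2*w + 5/3 splits as (w - a)(w - a') with a = (-1) - ((1/3)*sqrt(6))*i, a' = (-1) + ((1/3)*sqrt(6))*i. At the order-1 pole a set g(w) = (w - a)*f(w) = [(17/20 - 8*w/17)/(w + 12/5)] / (w - a').
Simple pole: residue = g(a) at a = (-1) - ((1/3)*sqrt(6))*i, which is (-10095/26792) + ((7829/53584)*sqrt(6))*i.
The factor w**2 + 2*w + 5/3 splits as (w - a)(w - a') with a = (-1) + ((1/3)*sqrt(6))*i, a' = (-1) - ((1/3)*sqrt(6))*i. At the order-1 pole a set g(w) = (w - a)*f(w) = [(17/20 - 8*w/17)/(w + 12/5)] / (w - a').
Simple pole: residue = g(a) at a = (-1) + ((1/3)*sqrt(6))*i, which is (-10095/26792) - ((7829/53584)*sqrt(6))*i.
List the singular points by increasing real part (a conjugate pair: the negative imaginary part first).

Radius of convergence at 0: (1/3)*sqrt(15).
At -12/5: a pole of order 1; residue 10095/13396.
At (-1) - ((1/3)*sqrt(6))*i: a pole of order 1; residue (-10095/26792) + ((7829/53584)*sqrt(6))*i.
At (-1) + ((1/3)*sqrt(6))*i: a pole of order 1; residue (-10095/26792) - ((7829/53584)*sqrt(6))*i.


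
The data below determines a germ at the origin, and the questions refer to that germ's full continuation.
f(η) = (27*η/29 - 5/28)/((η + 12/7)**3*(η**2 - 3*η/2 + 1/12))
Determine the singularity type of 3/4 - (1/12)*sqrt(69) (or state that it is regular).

The denominator factor η**2 - 3*η/2 + 1/12 vanishes at 3/4 - (1/12)*sqrt(69) and appears to the power 1; the numerator there equals 211/406 - (9/116)*sqrt(69), nonzero, and no other factor vanishes.
Hence a pole whose order is the multiplicity, 1.

The point is a pole of order 1.


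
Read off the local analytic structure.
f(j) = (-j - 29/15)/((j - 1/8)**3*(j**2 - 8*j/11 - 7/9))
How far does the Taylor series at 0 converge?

Denominator factor (j**2 - 8*j/11 - 7/9): discriminant 3964/1089, real irrational roots 4/11 + (1/33)*sqrt(991) and 4/11 - (1/33)*sqrt(991); poles of order 1, moduli 4/11 + (1/33)*sqrt(991) and -4/11 + (1/33)*sqrt(991).
Denominator factor (j - 1/8)^3: pole of order 3 at 1/8, modulus 1/8.
The radius of convergence is the smallest modulus among the singular points: 1/8.

The radius of convergence is 1/8.


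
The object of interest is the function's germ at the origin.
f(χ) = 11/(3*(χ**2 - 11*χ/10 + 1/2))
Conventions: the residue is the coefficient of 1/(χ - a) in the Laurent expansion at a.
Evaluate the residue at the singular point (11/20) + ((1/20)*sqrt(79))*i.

The residue is -((110/237)*sqrt(79))*i.

The factor χ**2 - 11*χ/10 + 1/2 splits as (χ - a)(χ - a') with a = (11/20) + ((1/20)*sqrt(79))*i, a' = (11/20) - ((1/20)*sqrt(79))*i. At the order-1 pole a set g(χ) = (χ - a)*f(χ) = [11/3] / (χ - a').
Simple pole: residue = g(a) at a = (11/20) + ((1/20)*sqrt(79))*i, which is -((110/237)*sqrt(79))*i.


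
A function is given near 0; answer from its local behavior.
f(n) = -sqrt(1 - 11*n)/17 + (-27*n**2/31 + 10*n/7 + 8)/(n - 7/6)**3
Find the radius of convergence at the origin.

Denominator factor (n - 7/6)^3: pole of order 3 at 7/6, modulus 7/6.
Branch term (-1/17)*sqrt(1 - n/(1/11)): its argument vanishes at n = 1/11, a square-root branch point, modulus 1/11.
The radius of convergence is the smallest modulus among the singular points: 1/11.

The radius of convergence is 1/11.


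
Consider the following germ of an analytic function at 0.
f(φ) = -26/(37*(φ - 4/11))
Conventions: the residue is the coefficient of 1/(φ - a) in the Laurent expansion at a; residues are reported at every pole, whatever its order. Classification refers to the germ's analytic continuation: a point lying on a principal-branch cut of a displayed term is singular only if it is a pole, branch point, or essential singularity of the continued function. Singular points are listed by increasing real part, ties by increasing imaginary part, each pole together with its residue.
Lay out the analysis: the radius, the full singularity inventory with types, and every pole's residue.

Radius of convergence at 0: 4/11.
At 4/11: a pole of order 1; residue -26/37.

Denominator factor (φ - 4/11): pole of order 1 at 4/11, modulus 4/11.
The radius of convergence is the smallest modulus among the singular points: 4/11.
At the order-1 pole 4/11 set g(φ) = (φ - (4/11))*f(φ) = -26/37.
Simple pole: residue = g(a) at a = 4/11, which is -26/37.


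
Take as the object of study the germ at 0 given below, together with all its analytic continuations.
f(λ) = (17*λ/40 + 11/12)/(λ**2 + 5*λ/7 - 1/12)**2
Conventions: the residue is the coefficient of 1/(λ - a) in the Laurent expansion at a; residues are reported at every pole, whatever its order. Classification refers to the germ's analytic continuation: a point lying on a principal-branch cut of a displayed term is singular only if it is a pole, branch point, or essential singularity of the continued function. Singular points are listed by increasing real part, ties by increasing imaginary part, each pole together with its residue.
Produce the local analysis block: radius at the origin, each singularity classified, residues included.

Denominator factor (λ**2 + 5*λ/7 - 1/12)^2: discriminant 124/147, real irrational roots -5/14 + (1/21)*sqrt(93) and -5/14 - (1/21)*sqrt(93); poles of order 2, moduli -5/14 + (1/21)*sqrt(93) and 5/14 + (1/21)*sqrt(93).
The radius of convergence is the smallest modulus among the singular points: -5/14 + (1/21)*sqrt(93).
The factor λ**2 + 5*λ/7 - 1/12 splits as (λ - a)(λ - a') with a = -5/14 - (1/21)*sqrt(93), a' = -5/14 + (1/21)*sqrt(93). At the order-2 pole a set g(λ) = (λ - a)^2*f(λ) = [17*λ/40 + 11/12] / (λ - a')^2.
Order-2 pole: residue = g'(a); g'(-5/14 - (1/21)*sqrt(93)) = (12593/61504)*sqrt(93), so the residue is (12593/61504)*sqrt(93).
The factor λ**2 + 5*λ/7 - 1/12 splits as (λ - a)(λ - a') with a = -5/14 + (1/21)*sqrt(93), a' = -5/14 - (1/21)*sqrt(93). At the order-2 pole a set g(λ) = (λ - a)^2*f(λ) = [17*λ/40 + 11/12] / (λ - a')^2.
Order-2 pole: residue = g'(a); g'(-5/14 + (1/21)*sqrt(93)) = -(12593/61504)*sqrt(93), so the residue is -(12593/61504)*sqrt(93).
List the singular points by increasing real part (a conjugate pair: the negative imaginary part first).

Radius of convergence at 0: -5/14 + (1/21)*sqrt(93).
At -5/14 - (1/21)*sqrt(93): a pole of order 2; residue (12593/61504)*sqrt(93).
At -5/14 + (1/21)*sqrt(93): a pole of order 2; residue -(12593/61504)*sqrt(93).


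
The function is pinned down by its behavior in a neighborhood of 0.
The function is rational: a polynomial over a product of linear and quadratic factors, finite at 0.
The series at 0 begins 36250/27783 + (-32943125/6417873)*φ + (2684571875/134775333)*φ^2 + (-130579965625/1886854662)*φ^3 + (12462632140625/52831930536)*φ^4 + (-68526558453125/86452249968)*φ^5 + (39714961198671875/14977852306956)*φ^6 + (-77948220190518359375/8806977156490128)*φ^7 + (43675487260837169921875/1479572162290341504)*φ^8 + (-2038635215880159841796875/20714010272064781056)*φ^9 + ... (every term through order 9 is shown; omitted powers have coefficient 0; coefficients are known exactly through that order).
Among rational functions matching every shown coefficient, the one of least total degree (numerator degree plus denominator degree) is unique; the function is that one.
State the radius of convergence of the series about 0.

The radius of convergence is 3/10.

No rational of total degree below 8 reproduces all 10 coefficients; solving the [1/7] Pade equations on them gives f(φ) = (-14*φ/11 - 29/27)/((φ + 3/10)*(φ**2 - 5*φ/6 - 7/5)**3), whose expansion matches every shown term.
Denominator factor (φ**2 - 5*φ/6 - 7/5)^3: discriminant 1133/180, real irrational roots 5/12 + (1/60)*sqrt(5665) and 5/12 - (1/60)*sqrt(5665); poles of order 3, moduli 5/12 + (1/60)*sqrt(5665) and -5/12 + (1/60)*sqrt(5665).
Denominator factor (φ + 3/10): pole of order 1 at -3/10, modulus 3/10.
The radius of convergence is the smallest modulus among the singular points: 3/10.


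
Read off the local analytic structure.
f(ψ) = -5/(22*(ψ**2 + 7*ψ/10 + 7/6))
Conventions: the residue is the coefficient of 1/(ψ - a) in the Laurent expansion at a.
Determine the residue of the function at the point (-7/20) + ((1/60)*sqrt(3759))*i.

The residue is ((25/13783)*sqrt(3759))*i.

The factor ψ**2 + 7*ψ/10 + 7/6 splits as (ψ - a)(ψ - a') with a = (-7/20) + ((1/60)*sqrt(3759))*i, a' = (-7/20) - ((1/60)*sqrt(3759))*i. At the order-1 pole a set g(ψ) = (ψ - a)*f(ψ) = [-5/22] / (ψ - a').
Simple pole: residue = g(a) at a = (-7/20) + ((1/60)*sqrt(3759))*i, which is ((25/13783)*sqrt(3759))*i.


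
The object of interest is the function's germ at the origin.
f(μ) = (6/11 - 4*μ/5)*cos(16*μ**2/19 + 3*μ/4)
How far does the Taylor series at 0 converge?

The factor cos(16*μ**2/19 + 3*μ/4) is entire and contributes no finite singular point.
The polynomial part has no poles.
No finite singular points: the Taylor series at 0 converges everywhere.

The radius of convergence is infinite.


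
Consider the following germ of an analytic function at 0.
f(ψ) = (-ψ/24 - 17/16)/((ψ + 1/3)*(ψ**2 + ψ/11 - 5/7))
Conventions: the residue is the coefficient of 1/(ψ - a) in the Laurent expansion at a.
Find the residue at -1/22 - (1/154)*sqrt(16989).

The residue is -11627/14048 - (67199/34094496)*sqrt(16989).

The factor ψ**2 + ψ/11 - 5/7 splits as (ψ - a)(ψ - a') with a = -1/22 - (1/154)*sqrt(16989), a' = -1/22 + (1/154)*sqrt(16989). At the order-1 pole a set g(ψ) = (ψ - a)*f(ψ) = [(-ψ/24 - 17/16)/(ψ + 1/3)] / (ψ - a').
Simple pole: residue = g(a) at a = -1/22 - (1/154)*sqrt(16989), which is -11627/14048 - (67199/34094496)*sqrt(16989).


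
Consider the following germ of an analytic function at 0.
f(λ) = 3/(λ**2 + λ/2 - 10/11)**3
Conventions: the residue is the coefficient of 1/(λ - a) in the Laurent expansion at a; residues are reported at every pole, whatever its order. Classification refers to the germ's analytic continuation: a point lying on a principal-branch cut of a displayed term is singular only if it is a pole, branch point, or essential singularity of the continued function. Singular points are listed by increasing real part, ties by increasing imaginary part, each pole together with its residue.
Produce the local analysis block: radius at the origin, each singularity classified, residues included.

Denominator factor (λ**2 + λ/2 - 10/11)^3: discriminant 171/44, real irrational roots -1/4 + (3/44)*sqrt(209) and -1/4 - (3/44)*sqrt(209); poles of order 3, moduli -1/4 + (3/44)*sqrt(209) and 1/4 + (3/44)*sqrt(209).
The radius of convergence is the smallest modulus among the singular points: -1/4 + (3/44)*sqrt(209).
The factor λ**2 + λ/2 - 10/11 splits as (λ - a)(λ - a') with a = -1/4 - (3/44)*sqrt(209), a' = -1/4 + (3/44)*sqrt(209). At the order-3 pole a set g(λ) = (λ - a)^3*f(λ) = [3] / (λ - a')^3.
Order-3 pole: residue = g''(a)/2; g''(-1/4 - (3/44)*sqrt(209)) = -(15488/185193)*sqrt(209), so the residue is -(7744/185193)*sqrt(209).
The factor λ**2 + λ/2 - 10/11 splits as (λ - a)(λ - a') with a = -1/4 + (3/44)*sqrt(209), a' = -1/4 - (3/44)*sqrt(209). At the order-3 pole a set g(λ) = (λ - a)^3*f(λ) = [3] / (λ - a')^3.
Order-3 pole: residue = g''(a)/2; g''(-1/4 + (3/44)*sqrt(209)) = (15488/185193)*sqrt(209), so the residue is (7744/185193)*sqrt(209).
List the singular points by increasing real part (a conjugate pair: the negative imaginary part first).

Radius of convergence at 0: -1/4 + (3/44)*sqrt(209).
At -1/4 - (3/44)*sqrt(209): a pole of order 3; residue -(7744/185193)*sqrt(209).
At -1/4 + (3/44)*sqrt(209): a pole of order 3; residue (7744/185193)*sqrt(209).


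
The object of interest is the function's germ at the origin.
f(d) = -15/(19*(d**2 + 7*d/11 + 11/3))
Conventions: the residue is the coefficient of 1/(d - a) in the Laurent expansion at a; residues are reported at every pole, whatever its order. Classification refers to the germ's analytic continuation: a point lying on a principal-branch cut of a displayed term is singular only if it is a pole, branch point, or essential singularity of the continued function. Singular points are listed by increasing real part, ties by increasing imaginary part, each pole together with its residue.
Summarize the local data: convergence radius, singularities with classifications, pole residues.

Denominator factor (d**2 + 7*d/11 + 11/3): discriminant -5177/363, complex-conjugate roots (-7/22) + ((1/66)*sqrt(15531))*i and (-7/22) - ((1/66)*sqrt(15531))*i; poles of order 1, moduli (1/3)*sqrt(33) and (1/3)*sqrt(33).
The radius of convergence is the smallest modulus among the singular points: (1/3)*sqrt(33).
The factor d**2 + 7*d/11 + 11/3 splits as (d - a)(d - a') with a = (-7/22) - ((1/66)*sqrt(15531))*i, a' = (-7/22) + ((1/66)*sqrt(15531))*i. At the order-1 pole a set g(d) = (d - a)*f(d) = [-15/19] / (d - a').
Simple pole: residue = g(a) at a = (-7/22) - ((1/66)*sqrt(15531))*i, which is -((165/98363)*sqrt(15531))*i.
The factor d**2 + 7*d/11 + 11/3 splits as (d - a)(d - a') with a = (-7/22) + ((1/66)*sqrt(15531))*i, a' = (-7/22) - ((1/66)*sqrt(15531))*i. At the order-1 pole a set g(d) = (d - a)*f(d) = [-15/19] / (d - a').
Simple pole: residue = g(a) at a = (-7/22) + ((1/66)*sqrt(15531))*i, which is ((165/98363)*sqrt(15531))*i.
List the singular points by increasing real part (a conjugate pair: the negative imaginary part first).

Radius of convergence at 0: (1/3)*sqrt(33).
At (-7/22) - ((1/66)*sqrt(15531))*i: a pole of order 1; residue -((165/98363)*sqrt(15531))*i.
At (-7/22) + ((1/66)*sqrt(15531))*i: a pole of order 1; residue ((165/98363)*sqrt(15531))*i.


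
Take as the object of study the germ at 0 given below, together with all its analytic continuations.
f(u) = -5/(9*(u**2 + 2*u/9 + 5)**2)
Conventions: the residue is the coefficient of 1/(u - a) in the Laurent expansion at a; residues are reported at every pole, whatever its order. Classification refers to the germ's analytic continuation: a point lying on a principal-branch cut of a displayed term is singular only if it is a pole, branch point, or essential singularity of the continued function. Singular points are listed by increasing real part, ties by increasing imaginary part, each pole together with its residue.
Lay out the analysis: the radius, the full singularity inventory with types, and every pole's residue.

Denominator factor (u**2 + 2*u/9 + 5)^2: discriminant -1616/81, complex-conjugate roots (-1/9) + ((2/9)*sqrt(101))*i and (-1/9) - ((2/9)*sqrt(101))*i; poles of order 2, moduli sqrt(5) and sqrt(5).
The radius of convergence is the smallest modulus among the singular points: sqrt(5).
The factor u**2 + 2*u/9 + 5 splits as (u - a)(u - a') with a = (-1/9) - ((2/9)*sqrt(101))*i, a' = (-1/9) + ((2/9)*sqrt(101))*i. At the order-2 pole a set g(u) = (u - a)^2*f(u) = [-5/9] / (u - a')^2.
Order-2 pole: residue = g'(a); g'((-1/9) - ((2/9)*sqrt(101))*i) = -((405/326432)*sqrt(101))*i, so the residue is -((405/326432)*sqrt(101))*i.
The factor u**2 + 2*u/9 + 5 splits as (u - a)(u - a') with a = (-1/9) + ((2/9)*sqrt(101))*i, a' = (-1/9) - ((2/9)*sqrt(101))*i. At the order-2 pole a set g(u) = (u - a)^2*f(u) = [-5/9] / (u - a')^2.
Order-2 pole: residue = g'(a); g'((-1/9) + ((2/9)*sqrt(101))*i) = ((405/326432)*sqrt(101))*i, so the residue is ((405/326432)*sqrt(101))*i.
List the singular points by increasing real part (a conjugate pair: the negative imaginary part first).

Radius of convergence at 0: sqrt(5).
At (-1/9) - ((2/9)*sqrt(101))*i: a pole of order 2; residue -((405/326432)*sqrt(101))*i.
At (-1/9) + ((2/9)*sqrt(101))*i: a pole of order 2; residue ((405/326432)*sqrt(101))*i.
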